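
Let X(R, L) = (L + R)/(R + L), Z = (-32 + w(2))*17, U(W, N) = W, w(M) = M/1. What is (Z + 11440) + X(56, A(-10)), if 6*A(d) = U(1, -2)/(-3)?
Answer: 10931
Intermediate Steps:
w(M) = M (w(M) = M*1 = M)
A(d) = -1/18 (A(d) = (1/(-3))/6 = (1*(-1/3))/6 = (1/6)*(-1/3) = -1/18)
Z = -510 (Z = (-32 + 2)*17 = -30*17 = -510)
X(R, L) = 1 (X(R, L) = (L + R)/(L + R) = 1)
(Z + 11440) + X(56, A(-10)) = (-510 + 11440) + 1 = 10930 + 1 = 10931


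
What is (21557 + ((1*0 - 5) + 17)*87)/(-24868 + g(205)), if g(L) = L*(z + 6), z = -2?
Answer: -22601/24048 ≈ -0.93983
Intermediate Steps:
g(L) = 4*L (g(L) = L*(-2 + 6) = L*4 = 4*L)
(21557 + ((1*0 - 5) + 17)*87)/(-24868 + g(205)) = (21557 + ((1*0 - 5) + 17)*87)/(-24868 + 4*205) = (21557 + ((0 - 5) + 17)*87)/(-24868 + 820) = (21557 + (-5 + 17)*87)/(-24048) = (21557 + 12*87)*(-1/24048) = (21557 + 1044)*(-1/24048) = 22601*(-1/24048) = -22601/24048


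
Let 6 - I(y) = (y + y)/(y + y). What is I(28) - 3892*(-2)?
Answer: 7789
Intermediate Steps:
I(y) = 5 (I(y) = 6 - (y + y)/(y + y) = 6 - 2*y/(2*y) = 6 - 2*y*1/(2*y) = 6 - 1*1 = 6 - 1 = 5)
I(28) - 3892*(-2) = 5 - 3892*(-2) = 5 - 973*(-8) = 5 + 7784 = 7789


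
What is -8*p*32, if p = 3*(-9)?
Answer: 6912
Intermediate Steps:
p = -27
-8*p*32 = -8*(-27)*32 = 216*32 = 6912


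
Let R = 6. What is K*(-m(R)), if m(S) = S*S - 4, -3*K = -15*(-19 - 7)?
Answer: 4160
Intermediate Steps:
K = -130 (K = -(-5)*(-19 - 7) = -(-5)*(-26) = -1/3*390 = -130)
m(S) = -4 + S**2 (m(S) = S**2 - 4 = -4 + S**2)
K*(-m(R)) = -(-130)*(-4 + 6**2) = -(-130)*(-4 + 36) = -(-130)*32 = -130*(-32) = 4160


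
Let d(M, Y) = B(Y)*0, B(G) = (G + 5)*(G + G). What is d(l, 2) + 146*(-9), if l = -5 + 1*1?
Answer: -1314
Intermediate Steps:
l = -4 (l = -5 + 1 = -4)
B(G) = 2*G*(5 + G) (B(G) = (5 + G)*(2*G) = 2*G*(5 + G))
d(M, Y) = 0 (d(M, Y) = (2*Y*(5 + Y))*0 = 0)
d(l, 2) + 146*(-9) = 0 + 146*(-9) = 0 - 1314 = -1314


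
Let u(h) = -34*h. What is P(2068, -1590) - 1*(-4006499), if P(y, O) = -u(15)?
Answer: 4007009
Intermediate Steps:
P(y, O) = 510 (P(y, O) = -(-34)*15 = -1*(-510) = 510)
P(2068, -1590) - 1*(-4006499) = 510 - 1*(-4006499) = 510 + 4006499 = 4007009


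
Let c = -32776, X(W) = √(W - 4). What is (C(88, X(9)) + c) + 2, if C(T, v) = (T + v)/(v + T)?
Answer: -32773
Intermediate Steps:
X(W) = √(-4 + W)
C(T, v) = 1 (C(T, v) = (T + v)/(T + v) = 1)
(C(88, X(9)) + c) + 2 = (1 - 32776) + 2 = -32775 + 2 = -32773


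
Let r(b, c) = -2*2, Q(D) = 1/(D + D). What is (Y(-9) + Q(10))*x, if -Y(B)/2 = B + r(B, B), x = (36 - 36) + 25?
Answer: 2605/4 ≈ 651.25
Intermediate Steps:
Q(D) = 1/(2*D)
x = 25 (x = 0 + 25 = 25)
r(b, c) = -4
Y(B) = 8 - 2*B (Y(B) = -2*(B - 4) = -2*(-4 + B) = 8 - 2*B)
(Y(-9) + Q(10))*x = ((8 - 2*(-9)) + (½)/10)*25 = ((8 + 18) + (½)*(⅒))*25 = (26 + 1/20)*25 = (521/20)*25 = 2605/4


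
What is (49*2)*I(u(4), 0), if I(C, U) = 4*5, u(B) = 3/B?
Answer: 1960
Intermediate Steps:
I(C, U) = 20
(49*2)*I(u(4), 0) = (49*2)*20 = 98*20 = 1960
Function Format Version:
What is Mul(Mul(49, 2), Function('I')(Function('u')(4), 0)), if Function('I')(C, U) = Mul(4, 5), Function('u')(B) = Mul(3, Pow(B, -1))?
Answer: 1960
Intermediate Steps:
Function('I')(C, U) = 20
Mul(Mul(49, 2), Function('I')(Function('u')(4), 0)) = Mul(Mul(49, 2), 20) = Mul(98, 20) = 1960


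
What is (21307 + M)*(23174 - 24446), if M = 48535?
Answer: -88839024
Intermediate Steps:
(21307 + M)*(23174 - 24446) = (21307 + 48535)*(23174 - 24446) = 69842*(-1272) = -88839024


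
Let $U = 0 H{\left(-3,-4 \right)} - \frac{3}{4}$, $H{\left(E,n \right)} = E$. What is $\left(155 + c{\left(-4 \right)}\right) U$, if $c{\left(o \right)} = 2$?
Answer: $- \frac{471}{4} \approx -117.75$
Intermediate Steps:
$U = - \frac{3}{4}$ ($U = 0 \left(-3\right) - \frac{3}{4} = 0 - \frac{3}{4} = - \frac{3}{4} \approx -0.75$)
$\left(155 + c{\left(-4 \right)}\right) U = \left(155 + 2\right) \left(- \frac{3}{4}\right) = 157 \left(- \frac{3}{4}\right) = - \frac{471}{4}$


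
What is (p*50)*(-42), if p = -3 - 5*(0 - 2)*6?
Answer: -119700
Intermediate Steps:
p = 57 (p = -3 - (-10)*6 = -3 - 5*(-12) = -3 + 60 = 57)
(p*50)*(-42) = (57*50)*(-42) = 2850*(-42) = -119700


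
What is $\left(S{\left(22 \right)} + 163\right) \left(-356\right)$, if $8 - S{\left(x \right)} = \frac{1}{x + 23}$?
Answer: $- \frac{2739064}{45} \approx -60868.0$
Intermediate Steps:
$S{\left(x \right)} = 8 - \frac{1}{23 + x}$ ($S{\left(x \right)} = 8 - \frac{1}{x + 23} = 8 - \frac{1}{23 + x}$)
$\left(S{\left(22 \right)} + 163\right) \left(-356\right) = \left(\frac{183 + 8 \cdot 22}{23 + 22} + 163\right) \left(-356\right) = \left(\frac{183 + 176}{45} + 163\right) \left(-356\right) = \left(\frac{1}{45} \cdot 359 + 163\right) \left(-356\right) = \left(\frac{359}{45} + 163\right) \left(-356\right) = \frac{7694}{45} \left(-356\right) = - \frac{2739064}{45}$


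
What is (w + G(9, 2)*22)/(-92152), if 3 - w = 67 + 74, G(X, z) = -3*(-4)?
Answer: -63/46076 ≈ -0.0013673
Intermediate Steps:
G(X, z) = 12
w = -138 (w = 3 - (67 + 74) = 3 - 1*141 = 3 - 141 = -138)
(w + G(9, 2)*22)/(-92152) = (-138 + 12*22)/(-92152) = (-138 + 264)*(-1/92152) = 126*(-1/92152) = -63/46076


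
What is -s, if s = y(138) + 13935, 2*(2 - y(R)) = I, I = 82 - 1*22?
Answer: -13907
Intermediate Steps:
I = 60 (I = 82 - 22 = 60)
y(R) = -28 (y(R) = 2 - 1/2*60 = 2 - 30 = -28)
s = 13907 (s = -28 + 13935 = 13907)
-s = -1*13907 = -13907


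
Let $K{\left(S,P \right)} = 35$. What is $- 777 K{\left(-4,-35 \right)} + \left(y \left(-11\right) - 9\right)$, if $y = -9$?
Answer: $-27105$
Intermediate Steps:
$- 777 K{\left(-4,-35 \right)} + \left(y \left(-11\right) - 9\right) = \left(-777\right) 35 - -90 = -27195 + \left(99 - 9\right) = -27195 + 90 = -27105$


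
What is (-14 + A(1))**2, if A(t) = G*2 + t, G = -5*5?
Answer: 3969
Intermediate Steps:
G = -25
A(t) = -50 + t (A(t) = -25*2 + t = -50 + t)
(-14 + A(1))**2 = (-14 + (-50 + 1))**2 = (-14 - 49)**2 = (-63)**2 = 3969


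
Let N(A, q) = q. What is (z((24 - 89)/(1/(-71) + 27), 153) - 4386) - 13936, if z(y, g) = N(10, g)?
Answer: -18169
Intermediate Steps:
z(y, g) = g
(z((24 - 89)/(1/(-71) + 27), 153) - 4386) - 13936 = (153 - 4386) - 13936 = -4233 - 13936 = -18169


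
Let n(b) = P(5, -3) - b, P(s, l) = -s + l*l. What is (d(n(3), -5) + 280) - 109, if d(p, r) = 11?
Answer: 182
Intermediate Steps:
P(s, l) = l² - s (P(s, l) = -s + l² = l² - s)
n(b) = 4 - b (n(b) = ((-3)² - 1*5) - b = (9 - 5) - b = 4 - b)
(d(n(3), -5) + 280) - 109 = (11 + 280) - 109 = 291 - 109 = 182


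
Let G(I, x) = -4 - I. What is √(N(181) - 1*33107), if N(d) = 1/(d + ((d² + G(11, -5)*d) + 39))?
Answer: I*√30327030208626/30266 ≈ 181.95*I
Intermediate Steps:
N(d) = 1/(39 + d² - 14*d) (N(d) = 1/(d + ((d² + (-4 - 1*11)*d) + 39)) = 1/(d + ((d² + (-4 - 11)*d) + 39)) = 1/(d + ((d² - 15*d) + 39)) = 1/(d + (39 + d² - 15*d)) = 1/(39 + d² - 14*d))
√(N(181) - 1*33107) = √(1/(39 + 181² - 14*181) - 1*33107) = √(1/(39 + 32761 - 2534) - 33107) = √(1/30266 - 33107) = √(-1002016461/30266) = I*√30327030208626/30266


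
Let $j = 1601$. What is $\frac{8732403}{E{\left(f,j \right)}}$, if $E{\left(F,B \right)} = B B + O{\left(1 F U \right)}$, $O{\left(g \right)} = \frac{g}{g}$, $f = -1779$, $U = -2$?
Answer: $\frac{8732403}{2563202} \approx 3.4068$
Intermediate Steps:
$O{\left(g \right)} = 1$
$E{\left(F,B \right)} = 1 + B^{2}$ ($E{\left(F,B \right)} = B B + 1 = B^{2} + 1 = 1 + B^{2}$)
$\frac{8732403}{E{\left(f,j \right)}} = \frac{8732403}{1 + 1601^{2}} = \frac{8732403}{1 + 2563201} = \frac{8732403}{2563202}$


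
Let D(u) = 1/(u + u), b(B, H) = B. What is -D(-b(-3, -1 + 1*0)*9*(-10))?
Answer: 1/540 ≈ 0.0018519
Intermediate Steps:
D(u) = 1/(2*u)
-D(-b(-3, -1 + 1*0)*9*(-10)) = -1/(2*((-(-3*9)*(-10)))) = -1/(2*((-(-27)*(-10)))) = -1/(2*((-1*270))) = -1/(2*(-270)) = -(-1)/(2*270) = -1*(-1/540) = 1/540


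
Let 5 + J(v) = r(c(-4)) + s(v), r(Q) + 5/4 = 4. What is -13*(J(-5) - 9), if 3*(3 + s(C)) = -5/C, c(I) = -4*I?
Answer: 2171/12 ≈ 180.92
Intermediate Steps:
r(Q) = 11/4 (r(Q) = -5/4 + 4 = 11/4)
s(C) = -3 - 5/(3*C) (s(C) = -3 + (-5/C)/3 = -3 - 5/(3*C))
J(v) = -21/4 - 5/(3*v) (J(v) = -5 + (11/4 + (-3 - 5/(3*v))) = -5 + (-¼ - 5/(3*v)) = -21/4 - 5/(3*v))
-13*(J(-5) - 9) = -13*((1/12)*(-20 - 63*(-5))/(-5) - 9) = -13*((1/12)*(-⅕)*(-20 + 315) - 9) = -13*((1/12)*(-⅕)*295 - 9) = -13*(-59/12 - 9) = -13*(-167/12) = 2171/12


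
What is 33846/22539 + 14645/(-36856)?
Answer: 305781507/276899128 ≈ 1.1043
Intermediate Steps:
33846/22539 + 14645/(-36856) = 33846*(1/22539) + 14645*(-1/36856) = 11282/7513 - 14645/36856 = 305781507/276899128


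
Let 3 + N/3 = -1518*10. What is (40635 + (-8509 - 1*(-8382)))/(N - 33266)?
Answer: -40508/78815 ≈ -0.51396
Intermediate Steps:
N = -45549 (N = -9 + 3*(-1518*10) = -9 + 3*(-15180) = -9 - 45540 = -45549)
(40635 + (-8509 - 1*(-8382)))/(N - 33266) = (40635 + (-8509 - 1*(-8382)))/(-45549 - 33266) = (40635 + (-8509 + 8382))/(-78815) = (40635 - 127)*(-1/78815) = 40508*(-1/78815) = -40508/78815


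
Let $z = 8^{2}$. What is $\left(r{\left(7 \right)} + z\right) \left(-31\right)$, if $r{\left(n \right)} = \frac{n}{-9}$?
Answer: $- \frac{17639}{9} \approx -1959.9$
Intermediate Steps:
$r{\left(n \right)} = - \frac{n}{9}$ ($r{\left(n \right)} = n \left(- \frac{1}{9}\right) = - \frac{n}{9}$)
$z = 64$
$\left(r{\left(7 \right)} + z\right) \left(-31\right) = \left(\left(- \frac{1}{9}\right) 7 + 64\right) \left(-31\right) = \left(- \frac{7}{9} + 64\right) \left(-31\right) = \frac{569}{9} \left(-31\right) = - \frac{17639}{9}$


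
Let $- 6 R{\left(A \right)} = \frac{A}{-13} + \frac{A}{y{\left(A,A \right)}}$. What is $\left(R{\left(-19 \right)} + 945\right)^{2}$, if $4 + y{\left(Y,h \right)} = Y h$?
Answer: $\frac{173026847837089}{193849929} \approx 8.9258 \cdot 10^{5}$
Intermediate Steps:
$y{\left(Y,h \right)} = -4 + Y h$
$R{\left(A \right)} = \frac{A}{78} - \frac{A}{6 \left(-4 + A^{2}\right)}$ ($R{\left(A \right)} = - \frac{\frac{A}{-13} + \frac{A}{-4 + A A}}{6} = - \frac{A \left(- \frac{1}{13}\right) + \frac{A}{-4 + A^{2}}}{6} = - \frac{- \frac{A}{13} + \frac{A}{-4 + A^{2}}}{6} = \frac{A}{78} - \frac{A}{6 \left(-4 + A^{2}\right)}$)
$\left(R{\left(-19 \right)} + 945\right)^{2} = \left(\frac{1}{78} \left(-19\right) \frac{1}{-4 + \left(-19\right)^{2}} \left(-17 + \left(-19\right)^{2}\right) + 945\right)^{2} = \left(\frac{1}{78} \left(-19\right) \frac{1}{-4 + 361} \left(-17 + 361\right) + 945\right)^{2} = \left(\frac{1}{78} \left(-19\right) \frac{1}{357} \cdot 344 + 945\right)^{2} = \left(- \frac{3268}{13923} + 945\right)^{2} = \left(\frac{13153967}{13923}\right)^{2} = \frac{173026847837089}{193849929}$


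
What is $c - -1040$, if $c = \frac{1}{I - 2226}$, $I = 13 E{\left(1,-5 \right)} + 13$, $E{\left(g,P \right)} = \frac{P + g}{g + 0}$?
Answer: $\frac{2355599}{2265} \approx 1040.0$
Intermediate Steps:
$E{\left(g,P \right)} = \frac{P + g}{g}$
$I = -39$ ($I = 13 \frac{-5 + 1}{1} + 13 = 13 \cdot 1 \left(-4\right) + 13 = 13 \left(-4\right) + 13 = -52 + 13 = -39$)
$c = - \frac{1}{2265}$ ($c = \frac{1}{-39 - 2226} = \frac{1}{-2265} = - \frac{1}{2265} \approx -0.0004415$)
$c - -1040 = - \frac{1}{2265} - -1040 = - \frac{1}{2265} + 1040 = \frac{2355599}{2265}$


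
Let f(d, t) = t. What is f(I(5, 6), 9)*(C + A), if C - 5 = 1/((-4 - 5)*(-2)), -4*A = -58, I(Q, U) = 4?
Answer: 176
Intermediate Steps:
A = 29/2 (A = -1/4*(-58) = 29/2 ≈ 14.500)
C = 91/18 (C = 5 + 1/((-4 - 5)*(-2)) = 5 + 1/(-9*(-2)) = 5 + 1/18 = 91/18 ≈ 5.0556)
f(I(5, 6), 9)*(C + A) = 9*(91/18 + 29/2) = 9*(176/9) = 176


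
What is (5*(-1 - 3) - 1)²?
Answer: 441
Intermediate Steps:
(5*(-1 - 3) - 1)² = (5*(-4) - 1)² = (-20 - 1)² = (-21)² = 441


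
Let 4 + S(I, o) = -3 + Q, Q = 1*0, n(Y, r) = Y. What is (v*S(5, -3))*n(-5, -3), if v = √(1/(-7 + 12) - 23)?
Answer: 7*I*√570 ≈ 167.12*I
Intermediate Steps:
Q = 0
v = I*√570/5 (v = √(1/5 - 23) = √(⅕ - 23) = √(-114/5) = I*√570/5 ≈ 4.7749*I)
S(I, o) = -7 (S(I, o) = -4 + (-3 + 0) = -4 - 3 = -7)
(v*S(5, -3))*n(-5, -3) = ((I*√570/5)*(-7))*(-5) = -7*I*√570/5*(-5) = 7*I*√570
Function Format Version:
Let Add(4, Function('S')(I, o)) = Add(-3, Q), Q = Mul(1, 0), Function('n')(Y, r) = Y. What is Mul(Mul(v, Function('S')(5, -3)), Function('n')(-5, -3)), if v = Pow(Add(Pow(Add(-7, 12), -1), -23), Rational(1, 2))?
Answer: Mul(7, I, Pow(570, Rational(1, 2))) ≈ Mul(167.12, I)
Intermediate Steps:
Q = 0
v = Mul(Rational(1, 5), I, Pow(570, Rational(1, 2))) (v = Pow(Add(Pow(5, -1), -23), Rational(1, 2)) = Pow(Add(Rational(1, 5), -23), Rational(1, 2)) = Pow(Rational(-114, 5), Rational(1, 2)) = Mul(Rational(1, 5), I, Pow(570, Rational(1, 2))) ≈ Mul(4.7749, I))
Function('S')(I, o) = -7 (Function('S')(I, o) = Add(-4, Add(-3, 0)) = Add(-4, -3) = -7)
Mul(Mul(v, Function('S')(5, -3)), Function('n')(-5, -3)) = Mul(Mul(Mul(Rational(1, 5), I, Pow(570, Rational(1, 2))), -7), -5) = Mul(Mul(Rational(-7, 5), I, Pow(570, Rational(1, 2))), -5) = Mul(7, I, Pow(570, Rational(1, 2)))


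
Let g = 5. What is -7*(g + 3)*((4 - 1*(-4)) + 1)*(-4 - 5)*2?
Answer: 9072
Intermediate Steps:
-7*(g + 3)*((4 - 1*(-4)) + 1)*(-4 - 5)*2 = -7*(5 + 3)*((4 - 1*(-4)) + 1)*(-4 - 5)*2 = -7*8*((4 + 4) + 1)*(-9)*2 = -7*8*(8 + 1)*(-9)*2 = -7*8*9*(-9)*2 = -504*(-9)*2 = -7*(-648)*2 = 4536*2 = 9072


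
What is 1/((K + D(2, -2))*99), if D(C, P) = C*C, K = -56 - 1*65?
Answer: -1/11583 ≈ -8.6333e-5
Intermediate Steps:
K = -121 (K = -56 - 65 = -121)
D(C, P) = C**2
1/((K + D(2, -2))*99) = 1/((-121 + 2**2)*99) = 1/((-121 + 4)*99) = 1/(-117*99) = 1/(-11583) = -1/11583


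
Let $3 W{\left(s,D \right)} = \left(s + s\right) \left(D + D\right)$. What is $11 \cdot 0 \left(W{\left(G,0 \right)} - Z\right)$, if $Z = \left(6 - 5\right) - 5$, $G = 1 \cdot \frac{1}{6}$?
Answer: $0$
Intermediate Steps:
$G = \frac{1}{6}$ ($G = 1 \cdot \frac{1}{6} = \frac{1}{6} \approx 0.16667$)
$Z = -4$ ($Z = 1 - 5 = -4$)
$W{\left(s,D \right)} = \frac{4 D s}{3}$ ($W{\left(s,D \right)} = \frac{\left(s + s\right) \left(D + D\right)}{3} = \frac{2 s 2 D}{3} = \frac{4 D s}{3}$)
$11 \cdot 0 \left(W{\left(G,0 \right)} - Z\right) = 11 \cdot 0 \left(\frac{4}{3} \cdot 0 \cdot \frac{1}{6} - -4\right) = 0 \left(0 + 4\right) = 0 \cdot 4 = 0$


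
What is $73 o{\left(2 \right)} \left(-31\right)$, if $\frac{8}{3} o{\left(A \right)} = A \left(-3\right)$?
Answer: $\frac{20367}{4} \approx 5091.8$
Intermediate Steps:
$o{\left(A \right)} = - \frac{9 A}{8}$ ($o{\left(A \right)} = \frac{3 A \left(-3\right)}{8} = \frac{3 \left(- 3 A\right)}{8} = - \frac{9 A}{8}$)
$73 o{\left(2 \right)} \left(-31\right) = 73 \left(\left(- \frac{9}{8}\right) 2\right) \left(-31\right) = 73 \left(- \frac{9}{4}\right) \left(-31\right) = \left(- \frac{657}{4}\right) \left(-31\right) = \frac{20367}{4}$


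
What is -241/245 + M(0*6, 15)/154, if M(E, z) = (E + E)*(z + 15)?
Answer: -241/245 ≈ -0.98367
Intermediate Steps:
M(E, z) = 2*E*(15 + z) (M(E, z) = (2*E)*(15 + z) = 2*E*(15 + z))
-241/245 + M(0*6, 15)/154 = -241/245 + (2*(0*6)*(15 + 15))/154 = -241*1/245 + (2*0*30)*(1/154) = -241/245 + 0*(1/154) = -241/245 + 0 = -241/245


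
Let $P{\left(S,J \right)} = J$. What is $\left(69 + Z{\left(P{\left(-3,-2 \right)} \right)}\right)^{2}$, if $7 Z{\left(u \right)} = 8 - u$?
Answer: $\frac{243049}{49} \approx 4960.2$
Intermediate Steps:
$Z{\left(u \right)} = \frac{8}{7} - \frac{u}{7}$ ($Z{\left(u \right)} = \frac{8 - u}{7} = \frac{8}{7} - \frac{u}{7}$)
$\left(69 + Z{\left(P{\left(-3,-2 \right)} \right)}\right)^{2} = \left(69 + \left(\frac{8}{7} - - \frac{2}{7}\right)\right)^{2} = \left(69 + \left(\frac{8}{7} + \frac{2}{7}\right)\right)^{2} = \left(69 + \frac{10}{7}\right)^{2} = \left(\frac{493}{7}\right)^{2} = \frac{243049}{49}$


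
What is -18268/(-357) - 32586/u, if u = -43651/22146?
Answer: 258426307960/15583407 ≈ 16583.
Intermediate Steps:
u = -43651/22146 (u = -43651*1/22146 = -43651/22146 ≈ -1.9711)
-18268/(-357) - 32586/u = -18268/(-357) - 32586/(-43651/22146) = -18268*(-1/357) - 32586*(-22146/43651) = 18268/357 + 721649556/43651 = 258426307960/15583407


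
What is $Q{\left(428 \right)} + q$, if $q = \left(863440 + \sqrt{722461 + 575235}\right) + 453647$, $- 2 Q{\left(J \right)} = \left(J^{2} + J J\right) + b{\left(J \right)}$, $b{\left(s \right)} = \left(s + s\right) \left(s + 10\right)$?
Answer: $946439 + 4 \sqrt{81106} \approx 9.4758 \cdot 10^{5}$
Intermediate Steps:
$b{\left(s \right)} = 2 s \left(10 + s\right)$
$Q{\left(J \right)} = - J^{2} - J \left(10 + J\right)$ ($Q{\left(J \right)} = - \frac{\left(J^{2} + J J\right) + 2 J \left(10 + J\right)}{2} = - \frac{\left(J^{2} + J^{2}\right) + 2 J \left(10 + J\right)}{2} = - \frac{2 J^{2} + 2 J \left(10 + J\right)}{2} = - J^{2} - J \left(10 + J\right)$)
$q = 1317087 + 4 \sqrt{81106}$ ($q = \left(863440 + \sqrt{1297696}\right) + 453647 = \left(863440 + 4 \sqrt{81106}\right) + 453647 = 1317087 + 4 \sqrt{81106} \approx 1.3182 \cdot 10^{6}$)
$Q{\left(428 \right)} + q = 2 \cdot 428 \left(-5 - 428\right) + \left(1317087 + 4 \sqrt{81106}\right) = 2 \cdot 428 \left(-433\right) + \left(1317087 + 4 \sqrt{81106}\right) = -370648 + \left(1317087 + 4 \sqrt{81106}\right) = 946439 + 4 \sqrt{81106}$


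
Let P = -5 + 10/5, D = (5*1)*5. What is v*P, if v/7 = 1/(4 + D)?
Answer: -21/29 ≈ -0.72414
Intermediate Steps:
D = 25 (D = 5*5 = 25)
P = -3 (P = -5 + (⅕)*10 = -5 + 2 = -3)
v = 7/29 (v = 7/(4 + 25) = 7/29 ≈ 0.24138)
v*P = (7/29)*(-3) = -21/29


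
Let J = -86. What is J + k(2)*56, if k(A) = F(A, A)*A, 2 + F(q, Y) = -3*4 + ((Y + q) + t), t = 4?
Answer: -758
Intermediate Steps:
F(q, Y) = -10 + Y + q (F(q, Y) = -2 + (-3*4 + ((Y + q) + 4)) = -2 + (-12 + (4 + Y + q)) = -2 + (-8 + Y + q) = -10 + Y + q)
k(A) = A*(-10 + 2*A) (k(A) = (-10 + A + A)*A = (-10 + 2*A)*A = A*(-10 + 2*A))
J + k(2)*56 = -86 + (2*2*(-5 + 2))*56 = -86 + (2*2*(-3))*56 = -86 - 12*56 = -86 - 672 = -758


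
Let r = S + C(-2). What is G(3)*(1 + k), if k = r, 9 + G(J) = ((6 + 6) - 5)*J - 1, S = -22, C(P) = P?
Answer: -253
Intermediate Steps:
G(J) = -10 + 7*J (G(J) = -9 + (((6 + 6) - 5)*J - 1) = -9 + ((12 - 5)*J - 1) = -9 + (7*J - 1) = -9 + (-1 + 7*J) = -10 + 7*J)
r = -24 (r = -22 - 2 = -24)
k = -24
G(3)*(1 + k) = (-10 + 7*3)*(1 - 24) = (-10 + 21)*(-23) = 11*(-23) = -253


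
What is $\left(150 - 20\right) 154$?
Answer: $20020$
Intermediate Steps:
$\left(150 - 20\right) 154 = 130 \cdot 154 = 20020$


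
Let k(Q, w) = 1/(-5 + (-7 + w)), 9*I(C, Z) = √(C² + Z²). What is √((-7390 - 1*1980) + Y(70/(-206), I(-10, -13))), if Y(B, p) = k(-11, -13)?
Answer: I*√234251/5 ≈ 96.799*I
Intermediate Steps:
I(C, Z) = √(C² + Z²)/9
k(Q, w) = 1/(-12 + w)
Y(B, p) = -1/25 (Y(B, p) = 1/(-12 - 13) = 1/(-25) = -1/25)
√((-7390 - 1*1980) + Y(70/(-206), I(-10, -13))) = √((-7390 - 1*1980) - 1/25) = √((-7390 - 1980) - 1/25) = √(-9370 - 1/25) = √(-234251/25) = I*√234251/5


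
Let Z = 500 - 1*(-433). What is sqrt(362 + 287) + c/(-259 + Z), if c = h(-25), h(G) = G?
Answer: -25/674 + sqrt(649) ≈ 25.438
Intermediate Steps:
Z = 933 (Z = 500 + 433 = 933)
c = -25
sqrt(362 + 287) + c/(-259 + Z) = sqrt(362 + 287) - 25/(-259 + 933) = sqrt(649) - 25/674 = -25/674 + sqrt(649)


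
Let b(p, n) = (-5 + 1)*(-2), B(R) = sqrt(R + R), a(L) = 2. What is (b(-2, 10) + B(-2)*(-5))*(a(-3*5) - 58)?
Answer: -448 + 560*I ≈ -448.0 + 560.0*I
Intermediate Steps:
B(R) = sqrt(2)*sqrt(R) (B(R) = sqrt(2*R) = sqrt(2)*sqrt(R))
b(p, n) = 8 (b(p, n) = -4*(-2) = 8)
(b(-2, 10) + B(-2)*(-5))*(a(-3*5) - 58) = (8 + (sqrt(2)*sqrt(-2))*(-5))*(2 - 58) = (8 + (sqrt(2)*(I*sqrt(2)))*(-5))*(-56) = (8 + (2*I)*(-5))*(-56) = (8 - 10*I)*(-56) = -448 + 560*I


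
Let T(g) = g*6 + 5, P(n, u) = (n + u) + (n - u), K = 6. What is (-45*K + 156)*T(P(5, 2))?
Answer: -7410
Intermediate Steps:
P(n, u) = 2*n
T(g) = 5 + 6*g (T(g) = 6*g + 5 = 5 + 6*g)
(-45*K + 156)*T(P(5, 2)) = (-45*6 + 156)*(5 + 6*(2*5)) = (-270 + 156)*(5 + 6*10) = -114*(5 + 60) = -114*65 = -7410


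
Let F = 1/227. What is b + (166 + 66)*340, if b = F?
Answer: 17905761/227 ≈ 78880.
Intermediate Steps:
F = 1/227 ≈ 0.0044053
b = 1/227 ≈ 0.0044053
b + (166 + 66)*340 = 1/227 + (166 + 66)*340 = 1/227 + 232*340 = 1/227 + 78880 = 17905761/227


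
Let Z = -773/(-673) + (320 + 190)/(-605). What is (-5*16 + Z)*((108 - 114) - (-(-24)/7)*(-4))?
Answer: -350446662/570031 ≈ -614.79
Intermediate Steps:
Z = 24887/81433 (Z = -773*(-1/673) + 510*(-1/605) = 773/673 - 102/121 = 24887/81433 ≈ 0.30561)
(-5*16 + Z)*((108 - 114) - (-(-24)/7)*(-4)) = (-5*16 + 24887/81433)*((108 - 114) - (-(-24)/7)*(-4)) = (-80 + 24887/81433)*(-6 - (-(-24)/7)*(-4)) = -6489753*(-6 - (-6*(-4/7))*(-4))/81433 = -6489753*(-6 - 24*(-4)/7)/81433 = -6489753*(-6 - 1*(-96/7))/81433 = -6489753*(-6 + 96/7)/81433 = -6489753/81433*54/7 = -350446662/570031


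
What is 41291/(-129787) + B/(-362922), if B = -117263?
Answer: 33400097/6728936802 ≈ 0.0049637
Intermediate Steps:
41291/(-129787) + B/(-362922) = 41291/(-129787) - 117263/(-362922) = 41291*(-1/129787) - 117263*(-1/362922) = -41291/129787 + 117263/362922 = 33400097/6728936802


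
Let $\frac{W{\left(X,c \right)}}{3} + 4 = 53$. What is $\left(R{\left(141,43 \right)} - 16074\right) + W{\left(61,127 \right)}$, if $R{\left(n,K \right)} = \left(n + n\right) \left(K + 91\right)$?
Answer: $21861$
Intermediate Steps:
$R{\left(n,K \right)} = 2 n \left(91 + K\right)$
$W{\left(X,c \right)} = 147$ ($W{\left(X,c \right)} = -12 + 3 \cdot 53 = -12 + 159 = 147$)
$\left(R{\left(141,43 \right)} - 16074\right) + W{\left(61,127 \right)} = \left(2 \cdot 141 \left(91 + 43\right) - 16074\right) + 147 = \left(2 \cdot 141 \cdot 134 - 16074\right) + 147 = \left(37788 - 16074\right) + 147 = 21714 + 147 = 21861$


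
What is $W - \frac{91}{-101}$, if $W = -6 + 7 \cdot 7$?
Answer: $\frac{4434}{101} \approx 43.901$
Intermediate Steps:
$W = 43$ ($W = -6 + 49 = 43$)
$W - \frac{91}{-101} = 43 - \frac{91}{-101} = 43 - - \frac{91}{101} = 43 + \frac{91}{101} = \frac{4434}{101}$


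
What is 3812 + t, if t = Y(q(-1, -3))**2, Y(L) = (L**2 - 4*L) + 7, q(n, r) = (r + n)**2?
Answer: 43413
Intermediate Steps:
q(n, r) = (n + r)**2
Y(L) = 7 + L**2 - 4*L
t = 39601 (t = (7 + ((-1 - 3)**2)**2 - 4*(-1 - 3)**2)**2 = (7 + ((-4)**2)**2 - 4*(-4)**2)**2 = (7 + 16**2 - 4*16)**2 = (7 + 256 - 64)**2 = 199**2 = 39601)
3812 + t = 3812 + 39601 = 43413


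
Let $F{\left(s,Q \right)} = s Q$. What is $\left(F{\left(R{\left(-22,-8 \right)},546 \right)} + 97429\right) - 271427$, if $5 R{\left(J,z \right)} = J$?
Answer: $- \frac{882002}{5} \approx -1.764 \cdot 10^{5}$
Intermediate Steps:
$R{\left(J,z \right)} = \frac{J}{5}$
$F{\left(s,Q \right)} = Q s$
$\left(F{\left(R{\left(-22,-8 \right)},546 \right)} + 97429\right) - 271427 = \left(546 \cdot \frac{1}{5} \left(-22\right) + 97429\right) - 271427 = \left(546 \left(- \frac{22}{5}\right) + 97429\right) - 271427 = \left(- \frac{12012}{5} + 97429\right) - 271427 = \frac{475133}{5} - 271427 = - \frac{882002}{5}$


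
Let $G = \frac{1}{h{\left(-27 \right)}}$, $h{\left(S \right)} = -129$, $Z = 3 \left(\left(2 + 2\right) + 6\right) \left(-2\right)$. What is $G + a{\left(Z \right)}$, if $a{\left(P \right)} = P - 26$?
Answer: $- \frac{11095}{129} \approx -86.008$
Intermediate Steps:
$Z = -60$ ($Z = 3 \left(4 + 6\right) \left(-2\right) = 3 \cdot 10 \left(-2\right) = 30 \left(-2\right) = -60$)
$a{\left(P \right)} = -26 + P$ ($a{\left(P \right)} = P - 26 = -26 + P$)
$G = - \frac{1}{129}$ ($G = \frac{1}{-129} = - \frac{1}{129} \approx -0.0077519$)
$G + a{\left(Z \right)} = - \frac{1}{129} - 86 = - \frac{11095}{129}$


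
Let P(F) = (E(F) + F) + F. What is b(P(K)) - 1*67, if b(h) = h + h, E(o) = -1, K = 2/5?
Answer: -337/5 ≈ -67.400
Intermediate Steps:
K = 2/5 (K = 2*(1/5) = 2/5 ≈ 0.40000)
P(F) = -1 + 2*F (P(F) = (-1 + F) + F = -1 + 2*F)
b(h) = 2*h
b(P(K)) - 1*67 = 2*(-1 + 2*(2/5)) - 1*67 = 2*(-1 + 4/5) - 67 = 2*(-1/5) - 67 = -2/5 - 67 = -337/5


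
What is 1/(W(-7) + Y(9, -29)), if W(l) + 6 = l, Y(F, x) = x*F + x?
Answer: -1/303 ≈ -0.0033003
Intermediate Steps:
Y(F, x) = x + F*x (Y(F, x) = F*x + x = x + F*x)
W(l) = -6 + l
1/(W(-7) + Y(9, -29)) = 1/((-6 - 7) - 29*(1 + 9)) = 1/(-13 - 29*10) = 1/(-13 - 290) = 1/(-303) = -1/303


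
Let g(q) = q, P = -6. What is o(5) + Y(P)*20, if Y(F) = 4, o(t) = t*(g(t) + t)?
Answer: 130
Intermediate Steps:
o(t) = 2*t² (o(t) = t*(t + t) = t*(2*t) = 2*t²)
o(5) + Y(P)*20 = 2*5² + 4*20 = 2*25 + 80 = 50 + 80 = 130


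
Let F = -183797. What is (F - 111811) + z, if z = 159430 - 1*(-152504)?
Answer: 16326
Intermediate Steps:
z = 311934 (z = 159430 + 152504 = 311934)
(F - 111811) + z = (-183797 - 111811) + 311934 = -295608 + 311934 = 16326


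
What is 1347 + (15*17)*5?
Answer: 2622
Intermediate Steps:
1347 + (15*17)*5 = 1347 + 255*5 = 1347 + 1275 = 2622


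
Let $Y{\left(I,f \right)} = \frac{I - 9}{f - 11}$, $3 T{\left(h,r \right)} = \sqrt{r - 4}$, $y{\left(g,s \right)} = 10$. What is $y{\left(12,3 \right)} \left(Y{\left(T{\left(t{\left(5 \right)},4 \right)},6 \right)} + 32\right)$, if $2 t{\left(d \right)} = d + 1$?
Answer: $338$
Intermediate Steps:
$t{\left(d \right)} = \frac{1}{2} + \frac{d}{2}$ ($t{\left(d \right)} = \frac{d + 1}{2} = \frac{1 + d}{2} = \frac{1}{2} + \frac{d}{2}$)
$T{\left(h,r \right)} = \frac{\sqrt{-4 + r}}{3}$ ($T{\left(h,r \right)} = \frac{\sqrt{r - 4}}{3} = \frac{\sqrt{-4 + r}}{3}$)
$Y{\left(I,f \right)} = \frac{-9 + I}{-11 + f}$
$y{\left(12,3 \right)} \left(Y{\left(T{\left(t{\left(5 \right)},4 \right)},6 \right)} + 32\right) = 10 \left(\frac{-9 + \frac{\sqrt{-4 + 4}}{3}}{-11 + 6} + 32\right) = 10 \left(\frac{-9 + \frac{\sqrt{0}}{3}}{-5} + 32\right) = 10 \left(- \frac{-9 + \frac{1}{3} \cdot 0}{5} + 32\right) = 10 \left(- \frac{-9 + 0}{5} + 32\right) = 10 \left(\left(- \frac{1}{5}\right) \left(-9\right) + 32\right) = 10 \left(\frac{9}{5} + 32\right) = 10 \cdot \frac{169}{5} = 338$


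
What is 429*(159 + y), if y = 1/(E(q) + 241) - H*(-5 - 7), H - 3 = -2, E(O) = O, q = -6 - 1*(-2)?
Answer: 5795504/79 ≈ 73361.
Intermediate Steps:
q = -4 (q = -6 + 2 = -4)
H = 1 (H = 3 - 2 = 1)
y = 2845/237 (y = 1/(-4 + 241) - (-5 - 7) = 1/237 - (-12) = 1/237 - 1*(-12) = 1/237 + 12 = 2845/237 ≈ 12.004)
429*(159 + y) = 429*(159 + 2845/237) = 429*(40528/237) = 5795504/79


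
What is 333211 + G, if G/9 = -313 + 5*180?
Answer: 338494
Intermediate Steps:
G = 5283 (G = 9*(-313 + 5*180) = 9*(-313 + 900) = 9*587 = 5283)
333211 + G = 333211 + 5283 = 338494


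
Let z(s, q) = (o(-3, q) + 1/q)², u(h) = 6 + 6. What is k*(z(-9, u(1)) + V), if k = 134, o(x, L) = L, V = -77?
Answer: 665779/72 ≈ 9246.9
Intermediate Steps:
u(h) = 12
z(s, q) = (q + 1/q)²
k*(z(-9, u(1)) + V) = 134*((1 + 12²)²/12² - 77) = 134*((1 + 144)²/144 - 77) = 134*((1/144)*145² - 77) = 134*((1/144)*21025 - 77) = 134*(21025/144 - 77) = 134*(9937/144) = 665779/72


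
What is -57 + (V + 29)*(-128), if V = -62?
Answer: 4167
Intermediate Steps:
-57 + (V + 29)*(-128) = -57 + (-62 + 29)*(-128) = -57 - 33*(-128) = -57 + 4224 = 4167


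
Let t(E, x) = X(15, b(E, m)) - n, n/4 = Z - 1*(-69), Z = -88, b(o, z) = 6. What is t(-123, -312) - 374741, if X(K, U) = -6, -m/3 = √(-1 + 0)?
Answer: -374671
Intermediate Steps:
m = -3*I (m = -3*√(-1 + 0) = -3*I ≈ -3.0*I)
n = -76 (n = 4*(-88 - 1*(-69)) = 4*(-88 + 69) = 4*(-19) = -76)
t(E, x) = 70 (t(E, x) = -6 - 1*(-76) = -6 + 76 = 70)
t(-123, -312) - 374741 = 70 - 374741 = -374671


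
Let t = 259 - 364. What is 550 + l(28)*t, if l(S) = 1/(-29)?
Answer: 16055/29 ≈ 553.62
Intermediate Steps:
t = -105
l(S) = -1/29
550 + l(28)*t = 550 - 1/29*(-105) = 550 + 105/29 = 16055/29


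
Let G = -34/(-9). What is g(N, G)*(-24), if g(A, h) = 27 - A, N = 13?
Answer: -336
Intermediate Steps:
G = 34/9 (G = -34*(-⅑) = 34/9 ≈ 3.7778)
g(N, G)*(-24) = (27 - 1*13)*(-24) = (27 - 13)*(-24) = 14*(-24) = -336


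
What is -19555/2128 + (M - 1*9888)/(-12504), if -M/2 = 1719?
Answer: -9006583/1108688 ≈ -8.1236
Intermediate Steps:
M = -3438 (M = -2*1719 = -3438)
-19555/2128 + (M - 1*9888)/(-12504) = -19555/2128 + (-3438 - 1*9888)/(-12504) = -19555*1/2128 + (-3438 - 9888)*(-1/12504) = -19555/2128 - 13326*(-1/12504) = -19555/2128 + 2221/2084 = -9006583/1108688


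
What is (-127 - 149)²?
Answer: 76176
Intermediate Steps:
(-127 - 149)² = (-276)² = 76176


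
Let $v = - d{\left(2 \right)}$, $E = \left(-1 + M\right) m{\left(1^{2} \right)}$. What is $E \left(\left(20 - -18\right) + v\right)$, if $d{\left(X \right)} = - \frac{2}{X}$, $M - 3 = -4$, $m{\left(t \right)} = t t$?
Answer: $-78$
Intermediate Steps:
$m{\left(t \right)} = t^{2}$
$M = -1$ ($M = 3 - 4 = -1$)
$E = -2$ ($E = \left(-1 - 1\right) \left(1^{2}\right)^{2} = - 2 \cdot 1^{2} = \left(-2\right) 1 = -2$)
$v = 1$ ($v = - \frac{-2}{2} = \left(-1\right) \left(-1\right) = 1$)
$E \left(\left(20 - -18\right) + v\right) = - 2 \left(\left(20 - -18\right) + 1\right) = - 2 \left(\left(20 + 18\right) + 1\right) = - 2 \left(38 + 1\right) = \left(-2\right) 39 = -78$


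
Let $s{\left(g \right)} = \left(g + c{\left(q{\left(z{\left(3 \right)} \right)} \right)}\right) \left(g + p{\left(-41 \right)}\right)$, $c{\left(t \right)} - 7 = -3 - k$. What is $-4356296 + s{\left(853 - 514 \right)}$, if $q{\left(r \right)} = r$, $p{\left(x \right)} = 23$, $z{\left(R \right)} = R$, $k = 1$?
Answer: $-4232492$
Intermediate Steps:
$c{\left(t \right)} = 3$ ($c{\left(t \right)} = 7 - 4 = 3$)
$s{\left(g \right)} = \left(3 + g\right) \left(23 + g\right)$ ($s{\left(g \right)} = \left(g + 3\right) \left(g + 23\right) = \left(3 + g\right) \left(23 + g\right)$)
$-4356296 + s{\left(853 - 514 \right)} = -4356296 + \left(69 + \left(853 - 514\right)^{2} + 26 \left(853 - 514\right)\right) = -4356296 + \left(69 + 339^{2} + 26 \cdot 339\right) = -4356296 + \left(69 + 114921 + 8814\right) = -4356296 + 123804 = -4232492$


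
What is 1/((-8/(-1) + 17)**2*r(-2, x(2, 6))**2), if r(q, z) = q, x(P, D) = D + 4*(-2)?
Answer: 1/2500 ≈ 0.00040000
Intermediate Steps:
x(P, D) = -8 + D (x(P, D) = D - 8 = -8 + D)
1/((-8/(-1) + 17)**2*r(-2, x(2, 6))**2) = 1/((-8/(-1) + 17)**2*(-2)**2) = 1/((-8*(-1) + 17)**2*4) = 1/((8 + 17)**2*4) = 1/(25**2*4) = 1/(625*4) = 1/2500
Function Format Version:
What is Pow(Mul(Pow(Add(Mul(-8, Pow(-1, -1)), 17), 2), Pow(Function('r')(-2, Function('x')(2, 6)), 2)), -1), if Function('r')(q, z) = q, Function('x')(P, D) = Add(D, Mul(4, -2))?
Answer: Rational(1, 2500) ≈ 0.00040000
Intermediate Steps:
Function('x')(P, D) = Add(-8, D) (Function('x')(P, D) = Add(D, -8) = Add(-8, D))
Pow(Mul(Pow(Add(Mul(-8, Pow(-1, -1)), 17), 2), Pow(Function('r')(-2, Function('x')(2, 6)), 2)), -1) = Pow(Mul(Pow(Add(Mul(-8, Pow(-1, -1)), 17), 2), Pow(-2, 2)), -1) = Pow(Mul(Pow(Add(Mul(-8, -1), 17), 2), 4), -1) = Pow(Mul(Pow(Add(8, 17), 2), 4), -1) = Pow(Mul(Pow(25, 2), 4), -1) = Pow(Mul(625, 4), -1) = Pow(2500, -1) = Rational(1, 2500)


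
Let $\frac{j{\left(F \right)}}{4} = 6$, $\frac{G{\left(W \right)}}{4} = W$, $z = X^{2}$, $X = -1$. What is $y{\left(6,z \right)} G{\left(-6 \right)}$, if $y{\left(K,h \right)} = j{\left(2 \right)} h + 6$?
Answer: $-720$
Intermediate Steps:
$z = 1$ ($z = \left(-1\right)^{2} = 1$)
$G{\left(W \right)} = 4 W$
$j{\left(F \right)} = 24$ ($j{\left(F \right)} = 4 \cdot 6 = 24$)
$y{\left(K,h \right)} = 6 + 24 h$ ($y{\left(K,h \right)} = 24 h + 6 = 6 + 24 h$)
$y{\left(6,z \right)} G{\left(-6 \right)} = \left(6 + 24 \cdot 1\right) 4 \left(-6\right) = \left(6 + 24\right) \left(-24\right) = 30 \left(-24\right) = -720$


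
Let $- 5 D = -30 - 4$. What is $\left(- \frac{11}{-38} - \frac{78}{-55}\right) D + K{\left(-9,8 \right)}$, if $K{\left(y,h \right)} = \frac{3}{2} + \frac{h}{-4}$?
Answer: $\frac{116121}{10450} \approx 11.112$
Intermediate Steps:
$K{\left(y,h \right)} = \frac{3}{2} - \frac{h}{4}$ ($K{\left(y,h \right)} = 3 \cdot \frac{1}{2} + h \left(- \frac{1}{4}\right) = \frac{3}{2} - \frac{h}{4}$)
$D = \frac{34}{5}$ ($D = - \frac{-30 - 4}{5} = \left(- \frac{1}{5}\right) \left(-34\right) = \frac{34}{5} \approx 6.8$)
$\left(- \frac{11}{-38} - \frac{78}{-55}\right) D + K{\left(-9,8 \right)} = \left(- \frac{11}{-38} - \frac{78}{-55}\right) \frac{34}{5} + \left(\frac{3}{2} - 2\right) = \left(\left(-11\right) \left(- \frac{1}{38}\right) - - \frac{78}{55}\right) \frac{34}{5} + \left(\frac{3}{2} - 2\right) = \left(\frac{11}{38} + \frac{78}{55}\right) \frac{34}{5} - \frac{1}{2} = \frac{3569}{2090} \cdot \frac{34}{5} - \frac{1}{2} = \frac{60673}{5225} - \frac{1}{2} = \frac{116121}{10450}$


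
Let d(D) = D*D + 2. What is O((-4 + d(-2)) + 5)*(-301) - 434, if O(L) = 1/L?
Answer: -477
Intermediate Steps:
d(D) = 2 + D² (d(D) = D² + 2 = 2 + D²)
O((-4 + d(-2)) + 5)*(-301) - 434 = -301/((-4 + (2 + (-2)²)) + 5) - 434 = -301/((-4 + (2 + 4)) + 5) - 434 = -301/((-4 + 6) + 5) - 434 = -301/(2 + 5) - 434 = -301/7 - 434 = (⅐)*(-301) - 434 = -43 - 434 = -477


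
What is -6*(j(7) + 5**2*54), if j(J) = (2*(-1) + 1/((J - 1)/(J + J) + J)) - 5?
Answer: -209529/26 ≈ -8058.8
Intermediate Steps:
j(J) = -7 + 1/(J + (-1 + J)/(2*J)) (j(J) = (-2 + 1/((-1 + J)/((2*J)) + J)) - 5 = (-2 + 1/((-1 + J)*(1/(2*J)) + J)) - 5 = (-2 + 1/((-1 + J)/(2*J) + J)) - 5 = (-2 + 1/(J + (-1 + J)/(2*J))) - 5 = -7 + 1/(J + (-1 + J)/(2*J)))
-6*(j(7) + 5**2*54) = -6*((7 - 14*7**2 - 5*7)/(-1 + 7 + 2*7**2) + 5**2*54) = -6*((7 - 14*49 - 35)/(-1 + 7 + 2*49) + 25*54) = -6*((7 - 686 - 35)/(-1 + 7 + 98) + 1350) = -6*(-714/104 + 1350) = -6*((1/104)*(-714) + 1350) = -6*(-357/52 + 1350) = -6*69843/52 = -209529/26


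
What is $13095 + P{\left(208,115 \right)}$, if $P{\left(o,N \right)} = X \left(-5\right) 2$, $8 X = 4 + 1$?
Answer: $\frac{52355}{4} \approx 13089.0$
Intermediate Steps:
$X = \frac{5}{8}$ ($X = \frac{4 + 1}{8} = \frac{1}{8} \cdot 5 = \frac{5}{8} \approx 0.625$)
$P{\left(o,N \right)} = - \frac{25}{4}$ ($P{\left(o,N \right)} = \frac{5}{8} \left(-5\right) 2 = \left(- \frac{25}{8}\right) 2 = - \frac{25}{4}$)
$13095 + P{\left(208,115 \right)} = 13095 - \frac{25}{4} = \frac{52355}{4}$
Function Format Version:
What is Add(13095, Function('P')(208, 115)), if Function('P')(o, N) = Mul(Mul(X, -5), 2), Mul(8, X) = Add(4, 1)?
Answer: Rational(52355, 4) ≈ 13089.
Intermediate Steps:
X = Rational(5, 8) (X = Mul(Rational(1, 8), Add(4, 1)) = Mul(Rational(1, 8), 5) = Rational(5, 8) ≈ 0.62500)
Function('P')(o, N) = Rational(-25, 4) (Function('P')(o, N) = Mul(Mul(Rational(5, 8), -5), 2) = Mul(Rational(-25, 8), 2) = Rational(-25, 4))
Add(13095, Function('P')(208, 115)) = Add(13095, Rational(-25, 4)) = Rational(52355, 4)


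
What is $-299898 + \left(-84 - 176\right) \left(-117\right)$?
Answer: $-269478$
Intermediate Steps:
$-299898 + \left(-84 - 176\right) \left(-117\right) = -299898 - -30420 = -299898 + 30420 = -269478$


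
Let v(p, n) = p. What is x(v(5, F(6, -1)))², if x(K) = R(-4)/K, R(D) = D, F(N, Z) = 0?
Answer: 16/25 ≈ 0.64000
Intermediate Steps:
x(K) = -4/K
x(v(5, F(6, -1)))² = (-4/5)² = (-4*⅕)² = (-⅘)² = 16/25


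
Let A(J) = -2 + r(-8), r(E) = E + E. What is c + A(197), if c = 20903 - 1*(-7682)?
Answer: 28567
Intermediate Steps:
r(E) = 2*E
c = 28585 (c = 20903 + 7682 = 28585)
A(J) = -18 (A(J) = -2 + 2*(-8) = -2 - 16 = -18)
c + A(197) = 28585 - 18 = 28567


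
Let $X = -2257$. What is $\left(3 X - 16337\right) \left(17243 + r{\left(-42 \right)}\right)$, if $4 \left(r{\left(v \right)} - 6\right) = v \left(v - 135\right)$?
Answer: $-441536110$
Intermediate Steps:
$r{\left(v \right)} = 6 + \frac{v \left(-135 + v\right)}{4}$ ($r{\left(v \right)} = 6 + \frac{v \left(v - 135\right)}{4} = 6 + \frac{v \left(-135 + v\right)}{4}$)
$\left(3 X - 16337\right) \left(17243 + r{\left(-42 \right)}\right) = \left(3 \left(-2257\right) - 16337\right) \left(17243 + \left(6 - - \frac{2835}{2} + \frac{\left(-42\right)^{2}}{4}\right)\right) = \left(-6771 - 16337\right) \left(17243 + \left(6 + \frac{2835}{2} + \frac{1}{4} \cdot 1764\right)\right) = - 23108 \left(17243 + \left(6 + \frac{2835}{2} + 441\right)\right) = - 23108 \left(17243 + \frac{3729}{2}\right) = \left(-23108\right) \frac{38215}{2} = -441536110$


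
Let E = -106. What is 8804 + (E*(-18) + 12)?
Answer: 10724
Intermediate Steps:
8804 + (E*(-18) + 12) = 8804 + (-106*(-18) + 12) = 8804 + (1908 + 12) = 8804 + 1920 = 10724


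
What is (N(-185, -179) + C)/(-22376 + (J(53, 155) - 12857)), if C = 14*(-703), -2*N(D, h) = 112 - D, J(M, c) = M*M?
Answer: 19981/64848 ≈ 0.30812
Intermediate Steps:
J(M, c) = M²
N(D, h) = -56 + D/2 (N(D, h) = -(112 - D)/2 = -56 + D/2)
C = -9842
(N(-185, -179) + C)/(-22376 + (J(53, 155) - 12857)) = ((-56 + (½)*(-185)) - 9842)/(-22376 + (53² - 12857)) = ((-56 - 185/2) - 9842)/(-22376 + (2809 - 12857)) = (-297/2 - 9842)/(-22376 - 10048) = -19981/2/(-32424) = -19981/2*(-1/32424) = 19981/64848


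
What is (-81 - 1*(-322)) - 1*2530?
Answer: -2289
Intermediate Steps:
(-81 - 1*(-322)) - 1*2530 = (-81 + 322) - 2530 = 241 - 2530 = -2289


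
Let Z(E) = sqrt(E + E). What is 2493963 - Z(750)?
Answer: 2493963 - 10*sqrt(15) ≈ 2.4939e+6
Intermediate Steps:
Z(E) = sqrt(2)*sqrt(E) (Z(E) = sqrt(2*E) = sqrt(2)*sqrt(E))
2493963 - Z(750) = 2493963 - sqrt(2)*sqrt(750) = 2493963 - sqrt(2)*5*sqrt(30) = 2493963 - 10*sqrt(15)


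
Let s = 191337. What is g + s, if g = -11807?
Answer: 179530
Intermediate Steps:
g + s = -11807 + 191337 = 179530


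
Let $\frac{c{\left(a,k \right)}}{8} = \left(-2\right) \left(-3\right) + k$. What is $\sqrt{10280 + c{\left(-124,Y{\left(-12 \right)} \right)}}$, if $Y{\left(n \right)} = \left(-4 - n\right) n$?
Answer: $2 \sqrt{2390} \approx 97.775$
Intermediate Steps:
$Y{\left(n \right)} = n \left(-4 - n\right)$
$c{\left(a,k \right)} = 48 + 8 k$ ($c{\left(a,k \right)} = 8 \left(\left(-2\right) \left(-3\right) + k\right) = 8 \left(6 + k\right) = 48 + 8 k$)
$\sqrt{10280 + c{\left(-124,Y{\left(-12 \right)} \right)}} = \sqrt{10280 + \left(48 + 8 \left(\left(-1\right) \left(-12\right) \left(4 - 12\right)\right)\right)} = \sqrt{10280 + \left(48 + 8 \left(\left(-1\right) \left(-12\right) \left(-8\right)\right)\right)} = \sqrt{10280 + \left(48 + 8 \left(-96\right)\right)} = \sqrt{10280 + \left(48 - 768\right)} = \sqrt{10280 - 720} = \sqrt{9560} = 2 \sqrt{2390}$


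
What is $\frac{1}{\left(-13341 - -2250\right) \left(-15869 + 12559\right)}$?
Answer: $\frac{1}{36711210} \approx 2.724 \cdot 10^{-8}$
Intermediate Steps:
$\frac{1}{\left(-13341 - -2250\right) \left(-15869 + 12559\right)} = \frac{1}{\left(-13341 + \left(-18171 + 20421\right)\right) \left(-3310\right)} = \frac{1}{\left(-13341 + 2250\right) \left(-3310\right)} = \frac{1}{\left(-11091\right) \left(-3310\right)} = \frac{1}{36711210}$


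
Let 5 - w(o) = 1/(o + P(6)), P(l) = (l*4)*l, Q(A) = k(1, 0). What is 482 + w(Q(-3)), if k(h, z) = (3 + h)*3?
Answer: 75971/156 ≈ 486.99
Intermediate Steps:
k(h, z) = 9 + 3*h
Q(A) = 12 (Q(A) = 9 + 3*1 = 9 + 3 = 12)
P(l) = 4*l² (P(l) = (4*l)*l = 4*l²)
w(o) = 5 - 1/(144 + o) (w(o) = 5 - 1/(o + 4*6²) = 5 - 1/(o + 4*36) = 5 - 1/(o + 144) = 5 - 1/(144 + o))
482 + w(Q(-3)) = 482 + (719 + 5*12)/(144 + 12) = 482 + (719 + 60)/156 = 482 + (1/156)*779 = 482 + 779/156 = 75971/156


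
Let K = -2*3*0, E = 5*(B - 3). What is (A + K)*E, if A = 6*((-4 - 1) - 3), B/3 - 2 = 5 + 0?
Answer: -4320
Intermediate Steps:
B = 21 (B = 6 + 3*(5 + 0) = 6 + 3*5 = 6 + 15 = 21)
E = 90 (E = 5*(21 - 3) = 5*18 = 90)
K = 0 (K = -6*0 = 0)
A = -48 (A = 6*(-5 - 3) = 6*(-8) = -48)
(A + K)*E = (-48 + 0)*90 = -48*90 = -4320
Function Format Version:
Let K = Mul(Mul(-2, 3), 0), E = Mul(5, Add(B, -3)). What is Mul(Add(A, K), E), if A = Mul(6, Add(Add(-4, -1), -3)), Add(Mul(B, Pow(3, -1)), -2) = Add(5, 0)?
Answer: -4320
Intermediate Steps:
B = 21 (B = Add(6, Mul(3, Add(5, 0))) = Add(6, Mul(3, 5)) = Add(6, 15) = 21)
E = 90 (E = Mul(5, Add(21, -3)) = Mul(5, 18) = 90)
K = 0 (K = Mul(-6, 0) = 0)
A = -48 (A = Mul(6, Add(-5, -3)) = Mul(6, -8) = -48)
Mul(Add(A, K), E) = Mul(Add(-48, 0), 90) = Mul(-48, 90) = -4320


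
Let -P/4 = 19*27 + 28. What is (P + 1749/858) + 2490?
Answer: 8529/26 ≈ 328.04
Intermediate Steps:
P = -2164 (P = -4*(19*27 + 28) = -4*(513 + 28) = -4*541 = -2164)
(P + 1749/858) + 2490 = (-2164 + 1749/858) + 2490 = (-2164 + 1749*(1/858)) + 2490 = (-2164 + 53/26) + 2490 = -56211/26 + 2490 = 8529/26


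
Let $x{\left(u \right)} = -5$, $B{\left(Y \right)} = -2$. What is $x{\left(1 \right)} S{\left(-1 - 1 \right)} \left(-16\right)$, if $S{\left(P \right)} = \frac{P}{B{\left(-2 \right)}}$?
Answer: $80$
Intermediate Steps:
$S{\left(P \right)} = - \frac{P}{2}$ ($S{\left(P \right)} = \frac{P}{-2} = P \left(- \frac{1}{2}\right) = - \frac{P}{2}$)
$x{\left(1 \right)} S{\left(-1 - 1 \right)} \left(-16\right) = - 5 \left(- \frac{-1 - 1}{2}\right) \left(-16\right) = - 5 \left(\left(- \frac{1}{2}\right) \left(-2\right)\right) \left(-16\right) = \left(-5\right) 1 \left(-16\right) = \left(-5\right) \left(-16\right) = 80$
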